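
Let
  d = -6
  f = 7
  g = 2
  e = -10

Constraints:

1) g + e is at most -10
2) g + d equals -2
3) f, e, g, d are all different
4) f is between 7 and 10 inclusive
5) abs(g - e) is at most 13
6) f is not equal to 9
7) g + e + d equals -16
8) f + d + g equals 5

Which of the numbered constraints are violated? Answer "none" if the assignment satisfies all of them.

Constraints 1, 2, 7, 8 are violated.

1) g + e = 2 + (-10) = -8; -8 > -10, bound -10 not met  ✗
2) g + d = 2 + (-6) = -4, not -2  ✗
3) values 7, -10, 2, -6 are pairwise distinct  ✓
4) f = 7 lies in [7, 10]  ✓
5) abs(2 - (-10)) = 12; 12 ≤ 13  ✓
6) f = 7, and 7 ≠ 9  ✓
7) g + e + d = 2 + (-10) + (-6) = -14, not -16  ✗
8) f + d + g = 7 + (-6) + 2 = 3, not 5  ✗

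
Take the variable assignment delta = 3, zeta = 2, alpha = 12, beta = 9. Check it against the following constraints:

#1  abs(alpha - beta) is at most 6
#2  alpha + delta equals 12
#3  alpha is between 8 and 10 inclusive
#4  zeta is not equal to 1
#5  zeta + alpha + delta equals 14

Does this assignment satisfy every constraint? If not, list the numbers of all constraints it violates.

#1 abs(12 - 9) = 3; 3 ≤ 6  OK
#2 alpha + delta = 12 + 3 = 15, not 12  FAIL
#3 alpha = 12 is outside [8, 10]  FAIL
#4 zeta = 2, and 2 ≠ 1  OK
#5 zeta + alpha + delta = 2 + 12 + 3 = 17, not 14  FAIL

No — constraints 2, 3, and 5 are not satisfied.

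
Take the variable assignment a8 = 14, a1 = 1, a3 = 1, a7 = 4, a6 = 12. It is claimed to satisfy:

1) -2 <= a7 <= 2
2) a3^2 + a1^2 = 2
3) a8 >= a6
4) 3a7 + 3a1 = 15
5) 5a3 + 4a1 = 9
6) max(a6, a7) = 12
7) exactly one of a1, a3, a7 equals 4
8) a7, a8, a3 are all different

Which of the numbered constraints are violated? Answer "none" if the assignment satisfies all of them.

Violated: 1.

1) a7 = 4 is outside [-2, 2] — violated.
2) a3^2 + a1^2 = 1^2 + 1^2 = 1 + 1 = 2 — satisfied.
3) a8 = 14, a6 = 12; 14 ≥ 12 — satisfied.
4) 3a7 + 3a1 = 3(4) + 3(1) = 15 — satisfied.
5) 5a3 + 4a1 = 5(1) + 4(1) = 9 — satisfied.
6) max(12, 4) = 12 — satisfied.
7) a1=1, a3=1, a7=4; 1 of them equals 4 — satisfied.
8) values 4, 14, 1 are pairwise distinct — satisfied.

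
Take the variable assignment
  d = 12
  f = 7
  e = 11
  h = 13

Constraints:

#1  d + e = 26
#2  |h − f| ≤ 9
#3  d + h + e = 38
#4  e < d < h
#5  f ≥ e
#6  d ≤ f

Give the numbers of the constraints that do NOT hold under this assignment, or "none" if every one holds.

The assignment fails constraints 1, 3, 5, and 6.

#1 d + e = 12 + 11 = 23, not 26  fails
#2 |13 − 7| = 6; 6 ≤ 9  holds
#3 d + h + e = 12 + 13 + 11 = 36, not 38  fails
#4 values 11 < 12 < 13  holds
#5 f = 7, e = 11; 7 < 11 (want ≥)  fails
#6 d = 12, f = 7; 12 > 7 (want ≤)  fails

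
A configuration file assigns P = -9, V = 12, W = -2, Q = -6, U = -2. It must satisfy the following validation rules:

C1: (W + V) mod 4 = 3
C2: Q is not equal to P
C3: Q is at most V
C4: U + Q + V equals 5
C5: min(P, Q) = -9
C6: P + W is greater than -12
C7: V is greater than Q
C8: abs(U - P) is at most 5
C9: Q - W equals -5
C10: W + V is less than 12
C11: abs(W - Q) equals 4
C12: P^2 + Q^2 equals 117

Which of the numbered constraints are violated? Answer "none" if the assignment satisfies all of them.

Constraints 1, 4, 8, and 9 do not hold.

C1: W + V = 10; 10 mod 4 = 2, not 3  no
C2: Q = -6, P = -9; distinct  yes
C3: Q = -6, V = 12; -6 ≤ 12  yes
C4: U + Q + V = -2 + (-6) + 12 = 4, not 5  no
C5: min(-9, -6) = -9  yes
C6: P + W = -9 + (-2) = -11; -11 > -12  yes
C7: V = 12, Q = -6; 12 > -6  yes
C8: abs(-2 - (-9)) = 7; 7 > 5, exceeds bound 5  no
C9: Q - W = -6 - (-2) = -4, not -5  no
C10: W + V = -2 + 12 = 10; 10 < 12  yes
C11: abs(-2 - (-6)) = 4  yes
C12: P^2 + Q^2 = (-9)^2 + (-6)^2 = 81 + 36 = 117  yes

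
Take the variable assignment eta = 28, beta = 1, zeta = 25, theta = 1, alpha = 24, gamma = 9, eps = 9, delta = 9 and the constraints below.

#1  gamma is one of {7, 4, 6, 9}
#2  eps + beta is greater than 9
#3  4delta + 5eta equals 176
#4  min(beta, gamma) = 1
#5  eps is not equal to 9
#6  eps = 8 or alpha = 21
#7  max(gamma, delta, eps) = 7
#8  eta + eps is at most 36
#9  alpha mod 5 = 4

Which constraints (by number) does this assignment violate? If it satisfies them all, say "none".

#1 gamma = 9 is in {7, 4, 6, 9}  OK
#2 eps + beta = 9 + 1 = 10; 10 > 9  OK
#3 4delta + 5eta = 4(9) + 5(28) = 176  OK
#4 min(1, 9) = 1  OK
#5 eps = 9, but 9 is required to differ  FAIL
#6 eps = 9 ≠ 8 and alpha = 24 ≠ 21; both disjuncts false  FAIL
#7 max(9, 9, 9) = 9, not 7  FAIL
#8 eta + eps = 28 + 9 = 37; 37 > 36, bound 36 not met  FAIL
#9 24 mod 5 = 4  OK

Violated: 5, 6, 7, and 8.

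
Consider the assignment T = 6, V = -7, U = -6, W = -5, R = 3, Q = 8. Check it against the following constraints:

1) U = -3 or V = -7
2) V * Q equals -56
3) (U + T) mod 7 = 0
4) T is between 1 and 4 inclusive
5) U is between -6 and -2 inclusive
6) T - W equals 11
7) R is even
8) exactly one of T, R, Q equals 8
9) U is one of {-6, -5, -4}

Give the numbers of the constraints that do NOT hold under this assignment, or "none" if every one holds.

1) U = -6 ≠ -3, but V = -7 = -7 (second disjunct) — satisfied.
2) V * Q = -7 * 8 = -56 — satisfied.
3) U + T = 0; 0 mod 7 = 0 — satisfied.
4) T = 6 is outside [1, 4] — violated.
5) U = -6 lies in [-6, -2] — satisfied.
6) T - W = 6 - (-5) = 11 — satisfied.
7) R = 3 is odd — violated.
8) T=6, R=3, Q=8; 1 of them equals 8 — satisfied.
9) U = -6 is in {-6, -5, -4} — satisfied.

Violated: 4 and 7.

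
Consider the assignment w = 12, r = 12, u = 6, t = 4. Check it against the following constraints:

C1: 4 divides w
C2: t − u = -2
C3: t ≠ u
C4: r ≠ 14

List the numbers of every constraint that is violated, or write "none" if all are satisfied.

C1: 12 / 4 = 3, so 4 divides 12  holds
C2: t − u = 4 − 6 = -2  holds
C3: t = 4, u = 6; distinct  holds
C4: r = 12, and 12 ≠ 14  holds

Yes — all constraints hold.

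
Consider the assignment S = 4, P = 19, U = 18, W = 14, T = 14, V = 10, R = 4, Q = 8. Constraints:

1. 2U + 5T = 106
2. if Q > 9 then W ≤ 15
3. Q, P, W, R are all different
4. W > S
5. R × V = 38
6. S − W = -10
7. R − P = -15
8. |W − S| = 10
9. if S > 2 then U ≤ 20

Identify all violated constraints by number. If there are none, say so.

Constraint 5 does not hold.

1. 2U + 5T = 2(18) + 5(14) = 106  holds
2. Q = 8, not > 9; antecedent false, conditional vacuously true  holds
3. values 8, 19, 14, 4 are pairwise distinct  holds
4. W = 14, S = 4; 14 > 4  holds
5. R × V = 4 × 10 = 40, not 38  fails
6. S − W = 4 − 14 = -10  holds
7. R − P = 4 − 19 = -15  holds
8. |14 − 4| = 10  holds
9. S = 4 > 2, so we need U ≤ 20; U = 18 ≤ 20  holds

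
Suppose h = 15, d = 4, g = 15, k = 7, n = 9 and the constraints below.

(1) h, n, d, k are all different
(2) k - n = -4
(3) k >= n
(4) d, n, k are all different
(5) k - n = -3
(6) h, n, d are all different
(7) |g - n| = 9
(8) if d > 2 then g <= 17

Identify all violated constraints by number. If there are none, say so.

Constraints 2, 3, 5, and 7 do not hold.

(1) values 15, 9, 4, 7 are pairwise distinct  ✓
(2) k - n = 7 - 9 = -2, not -4  ✗
(3) k = 7, n = 9; 7 < 9 (want ≥)  ✗
(4) values 4, 9, 7 are pairwise distinct  ✓
(5) k - n = 7 - 9 = -2, not -3  ✗
(6) values 15, 9, 4 are pairwise distinct  ✓
(7) |15 - 9| = 6, not 9  ✗
(8) d = 4 > 2, so we need g ≤ 17; g = 15 ≤ 17  ✓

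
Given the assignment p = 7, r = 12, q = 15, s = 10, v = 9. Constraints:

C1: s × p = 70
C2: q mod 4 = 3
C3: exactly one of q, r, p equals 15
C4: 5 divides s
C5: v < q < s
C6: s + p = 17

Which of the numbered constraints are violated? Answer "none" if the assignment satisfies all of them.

C1: s × p = 10 × 7 = 70  ✔
C2: 15 mod 4 = 3  ✔
C3: q=15, r=12, p=7; 1 of them equals 15  ✔
C4: 10 / 5 = 2, so 5 divides 10  ✔
C5: values 9, 15, 10; q = 15 is not < s = 10  ✘
C6: s + p = 10 + 7 = 17  ✔

No — constraint 5 is not satisfied.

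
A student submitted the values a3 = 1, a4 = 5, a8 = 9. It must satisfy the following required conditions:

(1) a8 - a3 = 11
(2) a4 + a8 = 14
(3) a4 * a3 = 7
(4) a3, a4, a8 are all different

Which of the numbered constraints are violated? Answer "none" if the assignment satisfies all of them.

The assignment fails constraints 1 and 3.

(1) a8 - a3 = 9 - 1 = 8, not 11 — does not hold.
(2) a4 + a8 = 5 + 9 = 14 — holds.
(3) a4 * a3 = 5 * 1 = 5, not 7 — does not hold.
(4) values 1, 5, 9 are pairwise distinct — holds.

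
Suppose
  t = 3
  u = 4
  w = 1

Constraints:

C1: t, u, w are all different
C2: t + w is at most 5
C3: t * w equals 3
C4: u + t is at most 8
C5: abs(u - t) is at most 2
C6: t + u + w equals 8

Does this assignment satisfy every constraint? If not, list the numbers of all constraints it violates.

C1: values 3, 4, 1 are pairwise distinct — holds.
C2: t + w = 3 + 1 = 4; 4 ≤ 5 — holds.
C3: t * w = 3 * 1 = 3 — holds.
C4: u + t = 4 + 3 = 7; 7 ≤ 8 — holds.
C5: abs(4 - 3) = 1; 1 ≤ 2 — holds.
C6: t + u + w = 3 + 4 + 1 = 8 — holds.

All constraints are satisfied.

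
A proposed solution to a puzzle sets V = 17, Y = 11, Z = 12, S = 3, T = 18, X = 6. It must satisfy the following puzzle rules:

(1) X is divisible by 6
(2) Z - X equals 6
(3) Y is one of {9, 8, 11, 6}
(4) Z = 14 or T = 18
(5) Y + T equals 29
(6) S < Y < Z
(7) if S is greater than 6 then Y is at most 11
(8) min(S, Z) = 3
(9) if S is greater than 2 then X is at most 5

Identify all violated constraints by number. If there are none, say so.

Constraint 9 is violated.

(1) 6 / 6 = 1, so 6 divides 6  yes
(2) Z - X = 12 - 6 = 6  yes
(3) Y = 11 is in {9, 8, 11, 6}  yes
(4) Z = 12 ≠ 14, but T = 18 = 18 (second disjunct)  yes
(5) Y + T = 11 + 18 = 29  yes
(6) values 3 < 11 < 12  yes
(7) S = 3, not > 6; antecedent false, conditional vacuously true  yes
(8) min(3, 12) = 3  yes
(9) S = 3 > 2, so we need X ≤ 5; but X = 6 > 5  no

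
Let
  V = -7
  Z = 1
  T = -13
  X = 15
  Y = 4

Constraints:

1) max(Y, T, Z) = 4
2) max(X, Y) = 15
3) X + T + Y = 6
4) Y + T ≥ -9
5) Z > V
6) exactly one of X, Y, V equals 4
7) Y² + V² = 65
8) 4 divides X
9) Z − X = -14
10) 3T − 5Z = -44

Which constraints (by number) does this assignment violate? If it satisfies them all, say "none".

1) max(4, -13, 1) = 4 — holds.
2) max(15, 4) = 15 — holds.
3) X + T + Y = 15 + (-13) + 4 = 6 — holds.
4) Y + T = 4 + (-13) = -9; -9 ≥ -9 — holds.
5) Z = 1, V = -7; 1 > -7 — holds.
6) X=15, Y=4, V=-7; 1 of them equals 4 — holds.
7) Y² + V² = 4² + (-7)² = 16 + 49 = 65 — holds.
8) 15 = 4×3 + 3, so 4 does not divide 15 — fails.
9) Z − X = 1 − 15 = -14 — holds.
10) 3T − 5Z = 3(-13) − 5(1) = -44 — holds.

Violated: 8.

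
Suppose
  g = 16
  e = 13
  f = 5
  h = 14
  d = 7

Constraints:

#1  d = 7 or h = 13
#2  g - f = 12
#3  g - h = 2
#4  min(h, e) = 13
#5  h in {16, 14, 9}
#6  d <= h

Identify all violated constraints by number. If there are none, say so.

No — constraint 2 is not satisfied.

#1 d = 7 = 7 (first disjunct)  true
#2 g - f = 16 - 5 = 11, not 12  false
#3 g - h = 16 - 14 = 2  true
#4 min(14, 13) = 13  true
#5 h = 14 is in {16, 14, 9}  true
#6 d = 7, h = 14; 7 ≤ 14  true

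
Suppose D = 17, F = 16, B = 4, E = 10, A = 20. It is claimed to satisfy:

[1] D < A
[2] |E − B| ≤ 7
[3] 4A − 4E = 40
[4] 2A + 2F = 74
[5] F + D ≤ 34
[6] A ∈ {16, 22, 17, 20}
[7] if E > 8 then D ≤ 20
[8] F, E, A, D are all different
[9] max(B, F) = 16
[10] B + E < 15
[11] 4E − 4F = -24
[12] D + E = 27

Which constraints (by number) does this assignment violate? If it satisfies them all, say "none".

Constraint 4 is violated.

[1] D = 17, A = 20; 17 < 20  ✓
[2] |10 − 4| = 6; 6 ≤ 7  ✓
[3] 4A − 4E = 4(20) − 4(10) = 40  ✓
[4] 2A + 2F = 2(20) + 2(16) = 72, not 74  ✗
[5] F + D = 16 + 17 = 33; 33 ≤ 34  ✓
[6] A = 20 is in {16, 22, 17, 20}  ✓
[7] E = 10 > 8, so we need D ≤ 20; D = 17 ≤ 20  ✓
[8] values 16, 10, 20, 17 are pairwise distinct  ✓
[9] max(4, 16) = 16  ✓
[10] B + E = 4 + 10 = 14; 14 < 15  ✓
[11] 4E − 4F = 4(10) − 4(16) = -24  ✓
[12] D + E = 17 + 10 = 27  ✓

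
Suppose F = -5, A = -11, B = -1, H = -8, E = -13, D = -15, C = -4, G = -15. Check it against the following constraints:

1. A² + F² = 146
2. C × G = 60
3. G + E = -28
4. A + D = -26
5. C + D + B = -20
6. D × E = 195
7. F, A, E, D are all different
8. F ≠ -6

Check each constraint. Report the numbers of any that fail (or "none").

1. A² + F² = (-11)² + (-5)² = 121 + 25 = 146 — OK.
2. C × G = -4 × (-15) = 60 — OK.
3. G + E = -15 + (-13) = -28 — OK.
4. A + D = -11 + (-15) = -26 — OK.
5. C + D + B = -4 + (-15) + (-1) = -20 — OK.
6. D × E = -15 × (-13) = 195 — OK.
7. values -5, -11, -13, -15 are pairwise distinct — OK.
8. F = -5, and -5 ≠ -6 — OK.

All constraints are satisfied.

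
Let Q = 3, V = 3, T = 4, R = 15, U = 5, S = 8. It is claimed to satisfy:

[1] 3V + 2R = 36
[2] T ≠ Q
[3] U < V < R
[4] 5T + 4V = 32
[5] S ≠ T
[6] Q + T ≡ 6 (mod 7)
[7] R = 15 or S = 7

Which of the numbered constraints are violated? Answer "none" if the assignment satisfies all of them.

[1] 3V + 2R = 3(3) + 2(15) = 39, not 36 — does not hold.
[2] T = 4, Q = 3; distinct — holds.
[3] values 5, 3, 15; U = 5 is not < V = 3 — does not hold.
[4] 5T + 4V = 5(4) + 4(3) = 32 — holds.
[5] S = 8, T = 4; distinct — holds.
[6] Q + T = 7; 7 mod 7 = 0, not 6 — does not hold.
[7] R = 15 = 15 (first disjunct) — holds.

The assignment fails constraints 1, 3, 6.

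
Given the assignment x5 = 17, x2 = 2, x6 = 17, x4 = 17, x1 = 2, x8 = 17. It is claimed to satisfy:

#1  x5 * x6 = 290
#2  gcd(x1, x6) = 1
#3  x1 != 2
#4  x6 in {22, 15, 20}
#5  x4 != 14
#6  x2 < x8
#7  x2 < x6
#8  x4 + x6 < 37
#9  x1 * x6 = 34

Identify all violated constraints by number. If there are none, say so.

No — constraints 1, 3, and 4 are not satisfied.

#1 x5 * x6 = 17 * 17 = 289, not 290  FAIL
#2 gcd(2, 17) = 1  OK
#3 x1 = 2, but 2 is required to differ  FAIL
#4 x6 = 17 is not in {22, 15, 20}  FAIL
#5 x4 = 17, and 17 ≠ 14  OK
#6 x2 = 2, x8 = 17; 2 < 17  OK
#7 x2 = 2, x6 = 17; 2 < 17  OK
#8 x4 + x6 = 17 + 17 = 34; 34 < 37  OK
#9 x1 * x6 = 2 * 17 = 34  OK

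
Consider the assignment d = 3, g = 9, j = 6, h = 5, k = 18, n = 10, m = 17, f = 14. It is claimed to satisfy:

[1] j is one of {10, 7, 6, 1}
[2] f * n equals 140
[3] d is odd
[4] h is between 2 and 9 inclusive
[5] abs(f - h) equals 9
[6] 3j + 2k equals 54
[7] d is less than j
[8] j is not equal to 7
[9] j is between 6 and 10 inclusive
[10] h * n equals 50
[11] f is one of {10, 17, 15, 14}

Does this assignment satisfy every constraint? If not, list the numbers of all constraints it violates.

[1] j = 6 is in {10, 7, 6, 1} — holds.
[2] f * n = 14 * 10 = 140 — holds.
[3] d = 3 is odd — holds.
[4] h = 5 lies in [2, 9] — holds.
[5] abs(14 - 5) = 9 — holds.
[6] 3j + 2k = 3(6) + 2(18) = 54 — holds.
[7] d = 3, j = 6; 3 < 6 — holds.
[8] j = 6, and 6 ≠ 7 — holds.
[9] j = 6 lies in [6, 10] — holds.
[10] h * n = 5 * 10 = 50 — holds.
[11] f = 14 is in {10, 17, 15, 14} — holds.

None — every constraint holds.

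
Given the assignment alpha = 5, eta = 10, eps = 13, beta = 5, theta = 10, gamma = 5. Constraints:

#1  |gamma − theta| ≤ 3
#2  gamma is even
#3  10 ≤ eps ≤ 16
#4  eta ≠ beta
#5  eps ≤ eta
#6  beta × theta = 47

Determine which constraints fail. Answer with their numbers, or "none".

#1 |5 − 10| = 5; 5 > 3, exceeds bound 3 — does not hold.
#2 gamma = 5 is odd — does not hold.
#3 eps = 13 lies in [10, 16] — holds.
#4 eta = 10, beta = 5; distinct — holds.
#5 eps = 13, eta = 10; 13 > 10 (want ≤) — does not hold.
#6 beta × theta = 5 × 10 = 50, not 47 — does not hold.

The assignment fails constraints 1, 2, 5, 6.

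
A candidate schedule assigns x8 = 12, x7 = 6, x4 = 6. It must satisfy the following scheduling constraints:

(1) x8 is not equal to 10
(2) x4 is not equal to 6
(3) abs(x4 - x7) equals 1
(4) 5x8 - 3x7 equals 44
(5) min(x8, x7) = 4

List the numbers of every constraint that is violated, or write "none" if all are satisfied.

Violated: 2, 3, 4, 5.

(1) x8 = 12, and 12 ≠ 10 — holds.
(2) x4 = 6, but 6 is required to differ — does not hold.
(3) abs(6 - 6) = 0, not 1 — does not hold.
(4) 5x8 - 3x7 = 5(12) - 3(6) = 42, not 44 — does not hold.
(5) min(12, 6) = 6, not 4 — does not hold.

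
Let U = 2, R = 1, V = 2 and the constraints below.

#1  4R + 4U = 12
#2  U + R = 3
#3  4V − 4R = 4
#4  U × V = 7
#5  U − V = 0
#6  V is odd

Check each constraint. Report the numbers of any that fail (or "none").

#1 4R + 4U = 4(1) + 4(2) = 12  ✔
#2 U + R = 2 + 1 = 3  ✔
#3 4V − 4R = 4(2) − 4(1) = 4  ✔
#4 U × V = 2 × 2 = 4, not 7  ✘
#5 U − V = 2 − 2 = 0  ✔
#6 V = 2 is even  ✘

No — constraints 4 and 6 are not satisfied.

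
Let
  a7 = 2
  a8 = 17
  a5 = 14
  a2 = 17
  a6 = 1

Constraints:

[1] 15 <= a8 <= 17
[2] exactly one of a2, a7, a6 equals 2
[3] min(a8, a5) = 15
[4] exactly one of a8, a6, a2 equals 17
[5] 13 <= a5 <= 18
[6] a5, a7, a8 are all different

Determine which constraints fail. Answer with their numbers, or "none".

[1] a8 = 17 lies in [15, 17]  OK
[2] a2=17, a7=2, a6=1; 1 of them equals 2  OK
[3] min(17, 14) = 14, not 15  FAIL
[4] a8=17, a6=1, a2=17; 2 of them equal 17, not exactly one  FAIL
[5] a5 = 14 lies in [13, 18]  OK
[6] values 14, 2, 17 are pairwise distinct  OK

Violated: 3, 4.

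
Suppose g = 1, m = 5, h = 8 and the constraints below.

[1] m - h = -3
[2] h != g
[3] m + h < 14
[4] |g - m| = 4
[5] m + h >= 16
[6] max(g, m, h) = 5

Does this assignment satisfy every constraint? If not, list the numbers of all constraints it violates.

No — constraints 5 and 6 are not satisfied.

[1] m - h = 5 - 8 = -3 — satisfied.
[2] h = 8, g = 1; distinct — satisfied.
[3] m + h = 5 + 8 = 13; 13 < 14 — satisfied.
[4] |1 - 5| = 4 — satisfied.
[5] m + h = 5 + 8 = 13; 13 < 16, bound 16 not met — violated.
[6] max(1, 5, 8) = 8, not 5 — violated.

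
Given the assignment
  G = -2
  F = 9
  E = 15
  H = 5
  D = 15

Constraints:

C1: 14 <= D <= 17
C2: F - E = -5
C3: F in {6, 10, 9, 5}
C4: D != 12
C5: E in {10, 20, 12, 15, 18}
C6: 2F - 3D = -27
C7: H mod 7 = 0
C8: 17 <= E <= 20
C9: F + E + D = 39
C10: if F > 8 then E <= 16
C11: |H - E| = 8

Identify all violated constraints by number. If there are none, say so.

Constraints 2, 7, 8, 11 do not hold.

C1: D = 15 lies in [14, 17]  true
C2: F - E = 9 - 15 = -6, not -5  false
C3: F = 9 is in {6, 10, 9, 5}  true
C4: D = 15, and 15 ≠ 12  true
C5: E = 15 is in {10, 20, 12, 15, 18}  true
C6: 2F - 3D = 2(9) - 3(15) = -27  true
C7: 5 mod 7 = 5, not 0  false
C8: E = 15 is outside [17, 20]  false
C9: F + E + D = 9 + 15 + 15 = 39  true
C10: F = 9 > 8, so we need E ≤ 16; E = 15 ≤ 16  true
C11: |5 - 15| = 10, not 8  false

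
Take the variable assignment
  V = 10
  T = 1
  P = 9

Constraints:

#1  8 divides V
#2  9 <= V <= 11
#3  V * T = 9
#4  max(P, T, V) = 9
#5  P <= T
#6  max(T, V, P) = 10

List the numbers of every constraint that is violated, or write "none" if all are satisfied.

#1 10 = 8*1 + 2, so 8 does not divide 10  ✘
#2 V = 10 lies in [9, 11]  ✔
#3 V * T = 10 * 1 = 10, not 9  ✘
#4 max(9, 1, 10) = 10, not 9  ✘
#5 P = 9, T = 1; 9 > 1 (want ≤)  ✘
#6 max(1, 10, 9) = 10  ✔

Constraints 1, 3, 4, 5 do not hold.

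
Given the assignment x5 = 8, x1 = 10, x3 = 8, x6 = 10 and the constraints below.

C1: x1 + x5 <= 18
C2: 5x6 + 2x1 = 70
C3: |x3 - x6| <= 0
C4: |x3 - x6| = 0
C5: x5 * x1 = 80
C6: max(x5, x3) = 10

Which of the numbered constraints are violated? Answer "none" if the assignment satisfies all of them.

Constraints 3, 4, and 6 are violated.

C1: x1 + x5 = 10 + 8 = 18; 18 ≤ 18  ✔
C2: 5x6 + 2x1 = 5(10) + 2(10) = 70  ✔
C3: |8 - 10| = 2; 2 > 0, exceeds bound 0  ✘
C4: |8 - 10| = 2, not 0  ✘
C5: x5 * x1 = 8 * 10 = 80  ✔
C6: max(8, 8) = 8, not 10  ✘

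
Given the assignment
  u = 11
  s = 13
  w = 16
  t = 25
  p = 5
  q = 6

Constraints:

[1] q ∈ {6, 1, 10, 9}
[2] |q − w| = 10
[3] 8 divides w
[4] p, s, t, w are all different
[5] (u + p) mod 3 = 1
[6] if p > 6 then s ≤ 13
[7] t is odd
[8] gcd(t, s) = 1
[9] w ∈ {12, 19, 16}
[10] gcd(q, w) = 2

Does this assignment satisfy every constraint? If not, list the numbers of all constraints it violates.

All constraints are satisfied.

[1] q = 6 is in {6, 1, 10, 9}  yes
[2] |6 − 16| = 10  yes
[3] 16 / 8 = 2, so 8 divides 16  yes
[4] values 5, 13, 25, 16 are pairwise distinct  yes
[5] u + p = 16; 16 mod 3 = 1  yes
[6] p = 5, not > 6; antecedent false, conditional vacuously true  yes
[7] t = 25 is odd  yes
[8] gcd(25, 13) = 1  yes
[9] w = 16 is in {12, 19, 16}  yes
[10] gcd(6, 16) = 2  yes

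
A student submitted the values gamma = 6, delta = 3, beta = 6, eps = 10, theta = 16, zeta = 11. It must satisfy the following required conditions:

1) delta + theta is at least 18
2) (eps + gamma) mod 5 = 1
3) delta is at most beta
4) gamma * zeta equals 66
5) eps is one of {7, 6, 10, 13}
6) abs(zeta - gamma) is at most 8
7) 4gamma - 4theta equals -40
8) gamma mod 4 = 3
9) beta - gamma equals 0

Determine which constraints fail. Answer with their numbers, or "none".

Violated: 8.

1) delta + theta = 3 + 16 = 19; 19 ≥ 18 — OK.
2) eps + gamma = 16; 16 mod 5 = 1 — OK.
3) delta = 3, beta = 6; 3 ≤ 6 — OK.
4) gamma * zeta = 6 * 11 = 66 — OK.
5) eps = 10 is in {7, 6, 10, 13} — OK.
6) abs(11 - 6) = 5; 5 ≤ 8 — OK.
7) 4gamma - 4theta = 4(6) - 4(16) = -40 — OK.
8) 6 mod 4 = 2, not 3 — violated.
9) beta - gamma = 6 - 6 = 0 — OK.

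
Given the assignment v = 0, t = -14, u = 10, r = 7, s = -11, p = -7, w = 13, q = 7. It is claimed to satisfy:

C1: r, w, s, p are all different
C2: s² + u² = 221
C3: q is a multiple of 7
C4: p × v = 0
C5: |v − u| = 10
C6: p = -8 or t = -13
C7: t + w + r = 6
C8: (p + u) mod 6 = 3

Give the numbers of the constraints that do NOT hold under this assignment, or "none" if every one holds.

C1: values 7, 13, -11, -7 are pairwise distinct  ✔
C2: s² + u² = (-11)² + 10² = 121 + 100 = 221  ✔
C3: 7 / 7 = 1, so 7 divides 7  ✔
C4: p × v = -7 × 0 = 0  ✔
C5: |0 − 10| = 10  ✔
C6: p = -7 ≠ -8 and t = -14 ≠ -13; both disjuncts false  ✘
C7: t + w + r = -14 + 13 + 7 = 6  ✔
C8: p + u = 3; 3 mod 6 = 3  ✔

The assignment fails constraint 6.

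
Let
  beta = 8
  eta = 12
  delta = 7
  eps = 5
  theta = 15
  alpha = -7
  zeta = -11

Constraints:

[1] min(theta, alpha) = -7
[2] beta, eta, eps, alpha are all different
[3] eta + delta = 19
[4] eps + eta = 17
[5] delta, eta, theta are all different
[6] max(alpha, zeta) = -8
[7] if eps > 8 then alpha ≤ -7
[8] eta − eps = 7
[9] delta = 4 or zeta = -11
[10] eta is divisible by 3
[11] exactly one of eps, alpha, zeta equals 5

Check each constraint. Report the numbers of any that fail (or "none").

Violated: 6.

[1] min(15, -7) = -7  holds
[2] values 8, 12, 5, -7 are pairwise distinct  holds
[3] eta + delta = 12 + 7 = 19  holds
[4] eps + eta = 5 + 12 = 17  holds
[5] values 7, 12, 15 are pairwise distinct  holds
[6] max(-7, -11) = -7, not -8  fails
[7] eps = 5, not > 8; antecedent false, conditional vacuously true  holds
[8] eta − eps = 12 − 5 = 7  holds
[9] delta = 7 ≠ 4, but zeta = -11 = -11 (second disjunct)  holds
[10] 12 / 3 = 4, so 3 divides 12  holds
[11] eps=5, alpha=-7, zeta=-11; 1 of them equals 5  holds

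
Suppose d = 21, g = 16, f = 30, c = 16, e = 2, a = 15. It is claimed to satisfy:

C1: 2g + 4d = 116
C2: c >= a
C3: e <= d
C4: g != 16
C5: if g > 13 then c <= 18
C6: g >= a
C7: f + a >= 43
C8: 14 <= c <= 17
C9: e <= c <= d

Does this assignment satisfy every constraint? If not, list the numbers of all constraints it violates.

Constraint 4 does not hold.

C1: 2g + 4d = 2(16) + 4(21) = 116 — satisfied.
C2: c = 16, a = 15; 16 ≥ 15 — satisfied.
C3: e = 2, d = 21; 2 ≤ 21 — satisfied.
C4: g = 16, but 16 is required to differ — violated.
C5: g = 16 > 13, so we need c ≤ 18; c = 16 ≤ 18 — satisfied.
C6: g = 16, a = 15; 16 ≥ 15 — satisfied.
C7: f + a = 30 + 15 = 45; 45 ≥ 43 — satisfied.
C8: c = 16 lies in [14, 17] — satisfied.
C9: values 2 <= 16 <= 21 — satisfied.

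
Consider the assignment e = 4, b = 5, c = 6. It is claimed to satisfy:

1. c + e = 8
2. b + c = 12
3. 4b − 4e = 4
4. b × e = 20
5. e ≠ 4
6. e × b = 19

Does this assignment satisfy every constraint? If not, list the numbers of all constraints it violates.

1. c + e = 6 + 4 = 10, not 8 — fails.
2. b + c = 5 + 6 = 11, not 12 — fails.
3. 4b − 4e = 4(5) − 4(4) = 4 — holds.
4. b × e = 5 × 4 = 20 — holds.
5. e = 4, but 4 is required to differ — fails.
6. e × b = 4 × 5 = 20, not 19 — fails.

The assignment fails constraints 1, 2, 5, and 6.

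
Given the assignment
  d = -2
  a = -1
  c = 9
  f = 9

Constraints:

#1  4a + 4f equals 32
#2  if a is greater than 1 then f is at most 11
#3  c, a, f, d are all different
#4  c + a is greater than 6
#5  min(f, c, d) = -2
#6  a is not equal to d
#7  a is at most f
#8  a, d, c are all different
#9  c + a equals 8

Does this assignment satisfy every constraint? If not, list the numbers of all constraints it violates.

Constraint 3 is violated.

#1 4a + 4f = 4(-1) + 4(9) = 32 — holds.
#2 a = -1, not > 1; antecedent false, conditional vacuously true — holds.
#3 c = f = 9, not all different — fails.
#4 c + a = 9 + (-1) = 8; 8 > 6 — holds.
#5 min(9, 9, -2) = -2 — holds.
#6 a = -1, d = -2; distinct — holds.
#7 a = -1, f = 9; -1 ≤ 9 — holds.
#8 values -1, -2, 9 are pairwise distinct — holds.
#9 c + a = 9 + (-1) = 8 — holds.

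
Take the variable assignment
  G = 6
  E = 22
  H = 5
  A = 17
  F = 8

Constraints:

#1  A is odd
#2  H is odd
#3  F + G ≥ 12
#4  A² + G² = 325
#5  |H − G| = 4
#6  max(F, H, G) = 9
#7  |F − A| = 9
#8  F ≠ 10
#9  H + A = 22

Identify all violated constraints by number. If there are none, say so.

The assignment fails constraints 5 and 6.

#1 A = 17 is odd — holds.
#2 H = 5 is odd — holds.
#3 F + G = 8 + 6 = 14; 14 ≥ 12 — holds.
#4 A² + G² = 17² + 6² = 289 + 36 = 325 — holds.
#5 |5 − 6| = 1, not 4 — does not hold.
#6 max(8, 5, 6) = 8, not 9 — does not hold.
#7 |8 − 17| = 9 — holds.
#8 F = 8, and 8 ≠ 10 — holds.
#9 H + A = 5 + 17 = 22 — holds.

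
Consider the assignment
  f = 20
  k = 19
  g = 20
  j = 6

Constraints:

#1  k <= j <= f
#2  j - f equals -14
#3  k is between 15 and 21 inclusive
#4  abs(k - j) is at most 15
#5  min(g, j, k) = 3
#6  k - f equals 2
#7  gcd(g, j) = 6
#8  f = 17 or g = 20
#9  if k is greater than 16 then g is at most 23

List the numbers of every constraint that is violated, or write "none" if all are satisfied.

#1 values 19, 6, 20; k = 19 is not <= j = 6  ✘
#2 j - f = 6 - 20 = -14  ✔
#3 k = 19 lies in [15, 21]  ✔
#4 abs(19 - 6) = 13; 13 ≤ 15  ✔
#5 min(20, 6, 19) = 6, not 3  ✘
#6 k - f = 19 - 20 = -1, not 2  ✘
#7 gcd(20, 6) = 2, not 6  ✘
#8 f = 20 ≠ 17, but g = 20 = 20 (second disjunct)  ✔
#9 k = 19 > 16, so we need g ≤ 23; g = 20 ≤ 23  ✔

Violated: 1, 5, 6, 7.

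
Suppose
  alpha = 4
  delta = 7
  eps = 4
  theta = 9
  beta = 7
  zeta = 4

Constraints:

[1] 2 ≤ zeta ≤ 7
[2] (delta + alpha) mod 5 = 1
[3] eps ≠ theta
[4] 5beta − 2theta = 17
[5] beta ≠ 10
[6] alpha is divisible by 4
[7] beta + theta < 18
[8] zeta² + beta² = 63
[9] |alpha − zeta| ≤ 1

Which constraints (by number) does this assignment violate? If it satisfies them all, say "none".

[1] zeta = 4 lies in [2, 7]  yes
[2] delta + alpha = 11; 11 mod 5 = 1  yes
[3] eps = 4, theta = 9; distinct  yes
[4] 5beta − 2theta = 5(7) − 2(9) = 17  yes
[5] beta = 7, and 7 ≠ 10  yes
[6] 4 / 4 = 1, so 4 divides 4  yes
[7] beta + theta = 7 + 9 = 16; 16 < 18  yes
[8] zeta² + beta² = 4² + 7² = 16 + 49 = 65, not 63  no
[9] |4 − 4| = 0; 0 ≤ 1  yes

Constraint 8 does not hold.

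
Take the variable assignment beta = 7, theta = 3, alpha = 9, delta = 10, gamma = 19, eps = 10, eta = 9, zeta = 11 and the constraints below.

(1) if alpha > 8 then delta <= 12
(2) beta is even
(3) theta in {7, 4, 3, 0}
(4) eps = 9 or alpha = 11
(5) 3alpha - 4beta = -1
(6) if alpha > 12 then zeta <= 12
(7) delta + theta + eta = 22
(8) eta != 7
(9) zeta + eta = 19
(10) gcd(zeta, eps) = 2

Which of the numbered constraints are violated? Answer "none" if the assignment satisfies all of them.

(1) alpha = 9 > 8, so we need delta ≤ 12; delta = 10 ≤ 12 — holds.
(2) beta = 7 is odd — fails.
(3) theta = 3 is in {7, 4, 3, 0} — holds.
(4) eps = 10 ≠ 9 and alpha = 9 ≠ 11; both disjuncts false — fails.
(5) 3alpha - 4beta = 3(9) - 4(7) = -1 — holds.
(6) alpha = 9, not > 12; antecedent false, conditional vacuously true — holds.
(7) delta + theta + eta = 10 + 3 + 9 = 22 — holds.
(8) eta = 9, and 9 ≠ 7 — holds.
(9) zeta + eta = 11 + 9 = 20, not 19 — fails.
(10) gcd(11, 10) = 1, not 2 — fails.

Constraints 2, 4, 9, and 10 do not hold.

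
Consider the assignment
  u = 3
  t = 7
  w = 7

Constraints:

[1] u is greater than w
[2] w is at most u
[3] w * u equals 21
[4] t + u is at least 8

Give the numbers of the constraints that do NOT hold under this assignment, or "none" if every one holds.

Constraints 1 and 2 do not hold.

[1] u = 3, w = 7; 3 ≤ 7 (want >)  false
[2] w = 7, u = 3; 7 > 3 (want ≤)  false
[3] w * u = 7 * 3 = 21  true
[4] t + u = 7 + 3 = 10; 10 ≥ 8  true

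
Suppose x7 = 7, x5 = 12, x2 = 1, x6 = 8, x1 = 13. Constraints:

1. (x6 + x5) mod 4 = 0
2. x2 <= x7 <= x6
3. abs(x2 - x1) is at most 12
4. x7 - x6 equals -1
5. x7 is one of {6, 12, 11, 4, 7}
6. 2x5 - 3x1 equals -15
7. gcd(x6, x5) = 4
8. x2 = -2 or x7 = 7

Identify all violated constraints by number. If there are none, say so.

1. x6 + x5 = 20; 20 mod 4 = 0  OK
2. values 1 <= 7 <= 8  OK
3. abs(1 - 13) = 12; 12 ≤ 12  OK
4. x7 - x6 = 7 - 8 = -1  OK
5. x7 = 7 is in {6, 12, 11, 4, 7}  OK
6. 2x5 - 3x1 = 2(12) - 3(13) = -15  OK
7. gcd(8, 12) = 4  OK
8. x2 = 1 ≠ -2, but x7 = 7 = 7 (second disjunct)  OK

The assignment satisfies every constraint.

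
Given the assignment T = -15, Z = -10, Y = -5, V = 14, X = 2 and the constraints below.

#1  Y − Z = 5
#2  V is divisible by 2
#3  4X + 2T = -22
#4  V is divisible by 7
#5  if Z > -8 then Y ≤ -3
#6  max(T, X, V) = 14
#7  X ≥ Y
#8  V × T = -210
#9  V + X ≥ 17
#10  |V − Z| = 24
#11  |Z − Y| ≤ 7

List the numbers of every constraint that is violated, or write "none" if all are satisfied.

Constraint 9 does not hold.

#1 Y − Z = -5 − (-10) = 5  ✔
#2 14 / 2 = 7, so 2 divides 14  ✔
#3 4X + 2T = 4(2) + 2(-15) = -22  ✔
#4 14 / 7 = 2, so 7 divides 14  ✔
#5 Z = -10, not > -8; antecedent false, conditional vacuously true  ✔
#6 max(-15, 2, 14) = 14  ✔
#7 X = 2, Y = -5; 2 ≥ -5  ✔
#8 V × T = 14 × (-15) = -210  ✔
#9 V + X = 14 + 2 = 16; 16 < 17, bound 17 not met  ✘
#10 |14 − (-10)| = 24  ✔
#11 |-10 − (-5)| = 5; 5 ≤ 7  ✔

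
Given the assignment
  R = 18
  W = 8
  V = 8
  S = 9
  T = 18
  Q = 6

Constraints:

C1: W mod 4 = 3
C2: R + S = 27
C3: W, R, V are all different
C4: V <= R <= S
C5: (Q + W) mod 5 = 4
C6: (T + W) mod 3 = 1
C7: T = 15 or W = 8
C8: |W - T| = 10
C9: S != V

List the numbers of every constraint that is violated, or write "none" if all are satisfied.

No — constraints 1, 3, 4, 6 are not satisfied.

C1: 8 mod 4 = 0, not 3 — fails.
C2: R + S = 18 + 9 = 27 — holds.
C3: W = V = 8, not all different — fails.
C4: values 8, 18, 9; R = 18 is not <= S = 9 — fails.
C5: Q + W = 14; 14 mod 5 = 4 — holds.
C6: T + W = 26; 26 mod 3 = 2, not 1 — fails.
C7: T = 18 ≠ 15, but W = 8 = 8 (second disjunct) — holds.
C8: |8 - 18| = 10 — holds.
C9: S = 9, V = 8; distinct — holds.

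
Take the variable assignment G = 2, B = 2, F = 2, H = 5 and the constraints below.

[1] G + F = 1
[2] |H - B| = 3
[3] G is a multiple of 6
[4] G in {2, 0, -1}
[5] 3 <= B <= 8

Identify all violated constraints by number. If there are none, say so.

[1] G + F = 2 + 2 = 4, not 1  false
[2] |5 - 2| = 3  true
[3] 2 = 6*0 + 2, so 6 does not divide 2  false
[4] G = 2 is in {2, 0, -1}  true
[5] B = 2 is outside [3, 8]  false

Constraints 1, 3, and 5 do not hold.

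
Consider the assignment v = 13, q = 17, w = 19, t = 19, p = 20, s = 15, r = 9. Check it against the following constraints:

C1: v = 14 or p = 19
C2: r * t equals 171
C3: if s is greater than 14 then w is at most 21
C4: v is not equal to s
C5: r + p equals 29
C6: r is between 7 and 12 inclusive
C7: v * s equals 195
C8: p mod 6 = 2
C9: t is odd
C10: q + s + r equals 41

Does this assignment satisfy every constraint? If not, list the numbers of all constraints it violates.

Constraint 1 does not hold.

C1: v = 13 ≠ 14 and p = 20 ≠ 19; both disjuncts false — violated.
C2: r * t = 9 * 19 = 171 — OK.
C3: s = 15 > 14, so we need w ≤ 21; w = 19 ≤ 21 — OK.
C4: v = 13, s = 15; distinct — OK.
C5: r + p = 9 + 20 = 29 — OK.
C6: r = 9 lies in [7, 12] — OK.
C7: v * s = 13 * 15 = 195 — OK.
C8: 20 mod 6 = 2 — OK.
C9: t = 19 is odd — OK.
C10: q + s + r = 17 + 15 + 9 = 41 — OK.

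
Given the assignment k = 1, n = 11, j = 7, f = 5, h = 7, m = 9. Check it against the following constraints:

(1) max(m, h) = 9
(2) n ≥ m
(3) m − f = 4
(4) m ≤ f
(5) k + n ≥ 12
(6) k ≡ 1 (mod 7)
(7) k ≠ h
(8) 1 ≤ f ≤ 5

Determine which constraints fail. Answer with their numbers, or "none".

(1) max(9, 7) = 9  ✓
(2) n = 11, m = 9; 11 ≥ 9  ✓
(3) m − f = 9 − 5 = 4  ✓
(4) m = 9, f = 5; 9 > 5 (want ≤)  ✗
(5) k + n = 1 + 11 = 12; 12 ≥ 12  ✓
(6) 1 mod 7 = 1  ✓
(7) k = 1, h = 7; distinct  ✓
(8) f = 5 lies in [1, 5]  ✓

Violated: 4.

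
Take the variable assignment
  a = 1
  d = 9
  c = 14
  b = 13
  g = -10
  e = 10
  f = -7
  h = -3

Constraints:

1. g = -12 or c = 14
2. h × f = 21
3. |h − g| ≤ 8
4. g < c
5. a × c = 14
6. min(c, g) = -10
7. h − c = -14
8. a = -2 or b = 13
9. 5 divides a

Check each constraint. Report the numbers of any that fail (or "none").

Violated: 7 and 9.

1. g = -10 ≠ -12, but c = 14 = 14 (second disjunct)  ✔
2. h × f = -3 × (-7) = 21  ✔
3. |-3 − (-10)| = 7; 7 ≤ 8  ✔
4. g = -10, c = 14; -10 < 14  ✔
5. a × c = 1 × 14 = 14  ✔
6. min(14, -10) = -10  ✔
7. h − c = -3 − 14 = -17, not -14  ✘
8. a = 1 ≠ -2, but b = 13 = 13 (second disjunct)  ✔
9. 1 = 5×0 + 1, so 5 does not divide 1  ✘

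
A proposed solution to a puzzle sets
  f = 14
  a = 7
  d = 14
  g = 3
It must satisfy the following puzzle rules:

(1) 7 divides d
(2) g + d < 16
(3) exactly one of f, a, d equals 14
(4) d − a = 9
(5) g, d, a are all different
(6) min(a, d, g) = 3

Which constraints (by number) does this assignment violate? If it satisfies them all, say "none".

(1) 14 / 7 = 2, so 7 divides 14  OK
(2) g + d = 3 + 14 = 17; 17 ≥ 16, bound 16 not met  FAIL
(3) f=14, a=7, d=14; 2 of them equal 14, not exactly one  FAIL
(4) d − a = 14 − 7 = 7, not 9  FAIL
(5) values 3, 14, 7 are pairwise distinct  OK
(6) min(7, 14, 3) = 3  OK

No — constraints 2, 3, and 4 are not satisfied.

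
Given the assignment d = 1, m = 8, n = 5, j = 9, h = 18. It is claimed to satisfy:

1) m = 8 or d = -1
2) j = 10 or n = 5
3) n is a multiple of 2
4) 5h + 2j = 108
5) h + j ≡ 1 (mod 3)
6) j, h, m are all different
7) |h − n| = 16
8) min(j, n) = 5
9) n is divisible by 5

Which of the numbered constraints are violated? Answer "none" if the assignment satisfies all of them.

1) m = 8 = 8 (first disjunct) — holds.
2) j = 9 ≠ 10, but n = 5 = 5 (second disjunct) — holds.
3) 5 = 2×2 + 1, so 2 does not divide 5 — fails.
4) 5h + 2j = 5(18) + 2(9) = 108 — holds.
5) h + j = 27; 27 mod 3 = 0, not 1 — fails.
6) values 9, 18, 8 are pairwise distinct — holds.
7) |18 − 5| = 13, not 16 — fails.
8) min(9, 5) = 5 — holds.
9) 5 / 5 = 1, so 5 divides 5 — holds.

The assignment fails constraints 3, 5, and 7.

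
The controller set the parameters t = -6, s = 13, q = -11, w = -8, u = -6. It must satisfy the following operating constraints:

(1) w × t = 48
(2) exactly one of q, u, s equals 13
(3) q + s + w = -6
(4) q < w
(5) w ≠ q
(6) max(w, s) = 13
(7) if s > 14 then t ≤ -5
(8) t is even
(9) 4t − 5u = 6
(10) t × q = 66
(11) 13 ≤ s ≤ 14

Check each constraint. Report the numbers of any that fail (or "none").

(1) w × t = -8 × (-6) = 48  OK
(2) q=-11, u=-6, s=13; 1 of them equals 13  OK
(3) q + s + w = -11 + 13 + (-8) = -6  OK
(4) q = -11, w = -8; -11 < -8  OK
(5) w = -8, q = -11; distinct  OK
(6) max(-8, 13) = 13  OK
(7) s = 13, not > 14; antecedent false, conditional vacuously true  OK
(8) t = -6 is even  OK
(9) 4t − 5u = 4(-6) − 5(-6) = 6  OK
(10) t × q = -6 × (-11) = 66  OK
(11) s = 13 lies in [13, 14]  OK

All constraints are satisfied.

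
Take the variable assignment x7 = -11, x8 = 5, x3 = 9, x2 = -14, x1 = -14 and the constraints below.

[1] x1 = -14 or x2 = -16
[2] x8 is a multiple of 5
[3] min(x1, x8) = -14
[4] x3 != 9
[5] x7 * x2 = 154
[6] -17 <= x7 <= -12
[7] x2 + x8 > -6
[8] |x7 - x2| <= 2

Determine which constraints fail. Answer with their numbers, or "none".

[1] x1 = -14 = -14 (first disjunct) — holds.
[2] 5 / 5 = 1, so 5 divides 5 — holds.
[3] min(-14, 5) = -14 — holds.
[4] x3 = 9, but 9 is required to differ — fails.
[5] x7 * x2 = -11 * (-14) = 154 — holds.
[6] x7 = -11 is outside [-17, -12] — fails.
[7] x2 + x8 = -14 + 5 = -9; -9 ≤ -6, bound -6 not met — fails.
[8] |-11 - (-14)| = 3; 3 > 2, exceeds bound 2 — fails.

The assignment fails constraints 4, 6, 7, and 8.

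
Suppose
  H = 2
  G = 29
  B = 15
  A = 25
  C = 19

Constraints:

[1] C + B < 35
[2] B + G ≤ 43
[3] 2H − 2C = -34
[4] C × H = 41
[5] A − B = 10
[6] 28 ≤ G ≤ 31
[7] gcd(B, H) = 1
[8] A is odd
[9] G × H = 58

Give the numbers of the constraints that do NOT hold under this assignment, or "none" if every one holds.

[1] C + B = 19 + 15 = 34; 34 < 35  ✔
[2] B + G = 15 + 29 = 44; 44 > 43, bound 43 not met  ✘
[3] 2H − 2C = 2(2) − 2(19) = -34  ✔
[4] C × H = 19 × 2 = 38, not 41  ✘
[5] A − B = 25 − 15 = 10  ✔
[6] G = 29 lies in [28, 31]  ✔
[7] gcd(15, 2) = 1  ✔
[8] A = 25 is odd  ✔
[9] G × H = 29 × 2 = 58  ✔

Constraints 2 and 4 do not hold.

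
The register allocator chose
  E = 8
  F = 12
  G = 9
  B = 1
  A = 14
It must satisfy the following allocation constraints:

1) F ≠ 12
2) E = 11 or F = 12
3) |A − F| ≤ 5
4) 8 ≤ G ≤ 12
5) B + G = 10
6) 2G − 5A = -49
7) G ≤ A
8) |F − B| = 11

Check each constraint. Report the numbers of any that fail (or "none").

1) F = 12, but 12 is required to differ — violated.
2) E = 8 ≠ 11, but F = 12 = 12 (second disjunct) — OK.
3) |14 − 12| = 2; 2 ≤ 5 — OK.
4) G = 9 lies in [8, 12] — OK.
5) B + G = 1 + 9 = 10 — OK.
6) 2G − 5A = 2(9) − 5(14) = -52, not -49 — violated.
7) G = 9, A = 14; 9 ≤ 14 — OK.
8) |12 − 1| = 11 — OK.

No — constraints 1 and 6 are not satisfied.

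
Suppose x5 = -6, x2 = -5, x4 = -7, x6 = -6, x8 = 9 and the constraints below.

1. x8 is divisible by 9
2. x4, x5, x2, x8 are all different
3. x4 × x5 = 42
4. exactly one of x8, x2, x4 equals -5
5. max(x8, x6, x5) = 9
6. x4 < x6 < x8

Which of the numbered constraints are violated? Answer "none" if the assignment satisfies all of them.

1. 9 / 9 = 1, so 9 divides 9  ✔
2. values -7, -6, -5, 9 are pairwise distinct  ✔
3. x4 × x5 = -7 × (-6) = 42  ✔
4. x8=9, x2=-5, x4=-7; 1 of them equals -5  ✔
5. max(9, -6, -6) = 9  ✔
6. values -7 < -6 < 9  ✔

None — every constraint holds.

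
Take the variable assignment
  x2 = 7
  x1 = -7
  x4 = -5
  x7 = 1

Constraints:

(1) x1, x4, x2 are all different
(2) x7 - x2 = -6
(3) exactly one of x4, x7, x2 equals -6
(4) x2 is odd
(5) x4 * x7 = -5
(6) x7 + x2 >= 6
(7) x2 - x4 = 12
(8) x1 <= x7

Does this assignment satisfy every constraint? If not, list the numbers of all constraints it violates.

(1) values -7, -5, 7 are pairwise distinct  OK
(2) x7 - x2 = 1 - 7 = -6  OK
(3) x4=-5, x7=1, x2=7; 0 of them equal -6, not exactly one  FAIL
(4) x2 = 7 is odd  OK
(5) x4 * x7 = -5 * 1 = -5  OK
(6) x7 + x2 = 1 + 7 = 8; 8 ≥ 6  OK
(7) x2 - x4 = 7 - (-5) = 12  OK
(8) x1 = -7, x7 = 1; -7 ≤ 1  OK

Constraint 3 is violated.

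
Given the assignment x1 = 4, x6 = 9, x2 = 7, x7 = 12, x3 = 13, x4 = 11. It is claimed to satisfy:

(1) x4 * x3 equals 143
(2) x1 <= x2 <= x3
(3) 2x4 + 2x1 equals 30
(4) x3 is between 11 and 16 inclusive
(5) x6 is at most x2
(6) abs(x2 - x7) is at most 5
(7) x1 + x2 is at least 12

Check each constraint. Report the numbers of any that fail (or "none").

(1) x4 * x3 = 11 * 13 = 143  ✓
(2) values 4 <= 7 <= 13  ✓
(3) 2x4 + 2x1 = 2(11) + 2(4) = 30  ✓
(4) x3 = 13 lies in [11, 16]  ✓
(5) x6 = 9, x2 = 7; 9 > 7 (want ≤)  ✗
(6) abs(7 - 12) = 5; 5 ≤ 5  ✓
(7) x1 + x2 = 4 + 7 = 11; 11 < 12, bound 12 not met  ✗

No — constraints 5, 7 are not satisfied.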